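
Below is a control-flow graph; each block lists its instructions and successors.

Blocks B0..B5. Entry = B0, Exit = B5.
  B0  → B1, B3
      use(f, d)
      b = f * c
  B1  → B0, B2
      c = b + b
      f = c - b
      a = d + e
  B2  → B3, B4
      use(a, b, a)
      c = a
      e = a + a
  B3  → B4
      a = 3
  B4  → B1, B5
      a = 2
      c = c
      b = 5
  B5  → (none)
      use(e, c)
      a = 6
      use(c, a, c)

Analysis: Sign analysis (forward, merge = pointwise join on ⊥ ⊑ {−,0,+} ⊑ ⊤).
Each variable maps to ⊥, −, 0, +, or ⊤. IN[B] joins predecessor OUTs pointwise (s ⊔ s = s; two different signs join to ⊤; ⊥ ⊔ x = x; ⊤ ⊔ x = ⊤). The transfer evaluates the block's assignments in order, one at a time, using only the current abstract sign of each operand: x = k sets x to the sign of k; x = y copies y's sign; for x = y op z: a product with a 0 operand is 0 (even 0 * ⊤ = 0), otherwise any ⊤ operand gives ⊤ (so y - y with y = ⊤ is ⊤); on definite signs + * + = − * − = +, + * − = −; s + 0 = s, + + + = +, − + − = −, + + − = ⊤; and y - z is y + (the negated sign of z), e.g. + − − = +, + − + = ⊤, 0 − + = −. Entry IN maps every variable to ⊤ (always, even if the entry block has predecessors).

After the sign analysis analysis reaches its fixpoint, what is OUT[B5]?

Answer: {a: +, b: +, c: ⊤, d: ⊤, e: ⊤, f: ⊤}

Derivation:
Per-block solution:
  B0:  IN=(all ⊤)  OUT=(all ⊤)
  B1:  IN=(all ⊤)  OUT=(all ⊤)
  B2:  IN=(all ⊤)  OUT=(all ⊤)
  B3:  IN=(all ⊤)  OUT={a:+; rest ⊤}
  B4:  IN=(all ⊤)  OUT={a:+, b:+; rest ⊤}
  B5:  IN={a:+, b:+; rest ⊤}  OUT={a:+, b:+; rest ⊤}

Merge at B5: IN[B5] = OUT[B4] = {a: +, b: +, c: ⊤, d: ⊤, e: ⊤, f: ⊤}
Applying B5's transfer function to that IN value gives OUT[B5] (row B5 above).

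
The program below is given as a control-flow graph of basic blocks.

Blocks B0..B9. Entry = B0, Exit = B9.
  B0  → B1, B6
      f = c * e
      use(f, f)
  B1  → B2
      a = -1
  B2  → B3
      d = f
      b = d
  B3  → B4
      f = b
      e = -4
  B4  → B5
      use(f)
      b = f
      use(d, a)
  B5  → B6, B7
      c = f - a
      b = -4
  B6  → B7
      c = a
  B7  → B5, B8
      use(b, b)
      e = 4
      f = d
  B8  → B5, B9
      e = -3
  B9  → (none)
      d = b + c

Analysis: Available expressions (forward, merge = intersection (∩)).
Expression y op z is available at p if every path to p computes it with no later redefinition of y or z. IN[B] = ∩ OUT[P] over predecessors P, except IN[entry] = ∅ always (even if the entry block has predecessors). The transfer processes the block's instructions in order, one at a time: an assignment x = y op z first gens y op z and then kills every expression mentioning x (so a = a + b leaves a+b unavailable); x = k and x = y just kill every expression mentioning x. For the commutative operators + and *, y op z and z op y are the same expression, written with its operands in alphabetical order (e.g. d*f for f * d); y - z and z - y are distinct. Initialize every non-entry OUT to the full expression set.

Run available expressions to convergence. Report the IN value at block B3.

Converged values:
  B0:   IN={}   OUT={c*e}
  B1:   IN={c*e}   OUT={c*e}
  B2:   IN={c*e}   OUT={c*e}
  B3:   IN={c*e}   OUT={}
  B4:   IN={}   OUT={}
  B5:   IN={}   OUT={f-a}
  B6:   IN={}   OUT={}
  B7:   IN={}   OUT={}
  B8:   IN={}   OUT={}
  B9:   IN={}   OUT={b+c}

Merge at B3: IN[B3] = OUT[B2] = {c*e}

Answer: {c*e}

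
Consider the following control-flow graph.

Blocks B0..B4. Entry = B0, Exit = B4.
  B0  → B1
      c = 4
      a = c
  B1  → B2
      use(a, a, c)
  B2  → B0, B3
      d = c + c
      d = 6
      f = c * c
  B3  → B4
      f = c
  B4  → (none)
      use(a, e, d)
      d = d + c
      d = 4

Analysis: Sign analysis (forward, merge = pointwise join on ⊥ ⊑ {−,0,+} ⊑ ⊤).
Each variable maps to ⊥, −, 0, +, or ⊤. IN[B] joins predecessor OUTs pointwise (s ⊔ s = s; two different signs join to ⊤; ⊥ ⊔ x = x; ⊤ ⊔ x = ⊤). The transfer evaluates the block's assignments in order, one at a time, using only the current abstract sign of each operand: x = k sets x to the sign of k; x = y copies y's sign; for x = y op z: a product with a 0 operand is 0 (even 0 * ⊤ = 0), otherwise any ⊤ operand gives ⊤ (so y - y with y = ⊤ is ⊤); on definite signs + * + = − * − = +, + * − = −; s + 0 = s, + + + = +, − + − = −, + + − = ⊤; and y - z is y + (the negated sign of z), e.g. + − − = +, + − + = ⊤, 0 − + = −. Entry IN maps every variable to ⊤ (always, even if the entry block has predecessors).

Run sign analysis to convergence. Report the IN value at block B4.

Answer: {a: +, b: ⊤, c: +, d: +, e: ⊤, f: +}

Trace:
Converged values:
  B0: | IN=(all ⊤) | OUT={a:+, c:+; rest ⊤}
  B1: | IN={a:+, c:+; rest ⊤} | OUT={a:+, c:+; rest ⊤}
  B2: | IN={a:+, c:+; rest ⊤} | OUT={a:+, c:+, d:+, f:+; rest ⊤}
  B3: | IN={a:+, c:+, d:+, f:+; rest ⊤} | OUT={a:+, c:+, d:+, f:+; rest ⊤}
  B4: | IN={a:+, c:+, d:+, f:+; rest ⊤} | OUT={a:+, c:+, d:+, f:+; rest ⊤}

Merge at B4: IN[B4] = OUT[B3] = {a: +, b: ⊤, c: +, d: +, e: ⊤, f: +}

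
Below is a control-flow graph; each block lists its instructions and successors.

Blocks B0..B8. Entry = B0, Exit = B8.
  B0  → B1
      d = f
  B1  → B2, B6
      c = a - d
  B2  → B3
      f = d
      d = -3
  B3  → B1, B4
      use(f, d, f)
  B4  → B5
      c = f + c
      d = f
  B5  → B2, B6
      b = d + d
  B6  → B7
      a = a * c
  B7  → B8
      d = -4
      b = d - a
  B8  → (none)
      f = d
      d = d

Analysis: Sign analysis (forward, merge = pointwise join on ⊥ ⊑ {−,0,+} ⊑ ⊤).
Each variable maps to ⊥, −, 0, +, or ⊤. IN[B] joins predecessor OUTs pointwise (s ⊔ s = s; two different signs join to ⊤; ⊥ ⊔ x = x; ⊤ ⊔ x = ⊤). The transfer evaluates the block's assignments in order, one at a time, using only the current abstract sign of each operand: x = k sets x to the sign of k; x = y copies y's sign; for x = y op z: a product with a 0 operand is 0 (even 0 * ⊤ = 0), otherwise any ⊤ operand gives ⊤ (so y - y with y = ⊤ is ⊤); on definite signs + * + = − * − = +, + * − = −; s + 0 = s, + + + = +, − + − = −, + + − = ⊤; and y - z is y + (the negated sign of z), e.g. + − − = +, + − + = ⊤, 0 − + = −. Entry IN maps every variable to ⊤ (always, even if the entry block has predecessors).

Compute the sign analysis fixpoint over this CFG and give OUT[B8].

Converged values:
  B0:  IN=(all ⊤)  OUT=(all ⊤)
  B1:  IN=(all ⊤)  OUT=(all ⊤)
  B2:  IN=(all ⊤)  OUT={d:-; rest ⊤}
  B3:  IN={d:-; rest ⊤}  OUT={d:-; rest ⊤}
  B4:  IN={d:-; rest ⊤}  OUT=(all ⊤)
  B5:  IN=(all ⊤)  OUT=(all ⊤)
  B6:  IN=(all ⊤)  OUT=(all ⊤)
  B7:  IN=(all ⊤)  OUT={d:-; rest ⊤}
  B8:  IN={d:-; rest ⊤}  OUT={d:-, f:-; rest ⊤}

Merge at B8: IN[B8] = OUT[B7] = {a: ⊤, b: ⊤, c: ⊤, d: -, e: ⊤, f: ⊤}
Applying B8's transfer function to that IN value gives OUT[B8] (row B8 above).

Answer: {a: ⊤, b: ⊤, c: ⊤, d: -, e: ⊤, f: -}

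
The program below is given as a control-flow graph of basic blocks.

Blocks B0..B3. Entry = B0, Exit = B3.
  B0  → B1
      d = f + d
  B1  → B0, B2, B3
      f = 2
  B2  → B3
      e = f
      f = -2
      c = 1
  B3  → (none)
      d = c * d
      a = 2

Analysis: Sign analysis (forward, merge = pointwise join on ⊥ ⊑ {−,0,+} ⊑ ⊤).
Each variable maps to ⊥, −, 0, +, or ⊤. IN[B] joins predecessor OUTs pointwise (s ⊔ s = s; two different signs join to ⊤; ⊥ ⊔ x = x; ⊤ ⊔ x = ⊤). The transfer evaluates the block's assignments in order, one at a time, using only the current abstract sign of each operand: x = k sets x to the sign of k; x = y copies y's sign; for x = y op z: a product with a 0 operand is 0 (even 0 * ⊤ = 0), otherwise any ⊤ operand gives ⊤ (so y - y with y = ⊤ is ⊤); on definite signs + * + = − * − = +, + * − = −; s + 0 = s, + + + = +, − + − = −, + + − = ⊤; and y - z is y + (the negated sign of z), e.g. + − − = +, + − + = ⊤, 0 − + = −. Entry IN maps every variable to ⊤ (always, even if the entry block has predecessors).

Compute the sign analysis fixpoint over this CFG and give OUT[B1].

Per-block solution:
  B0:   IN=(all ⊤)   OUT=(all ⊤)
  B1:   IN=(all ⊤)   OUT={f:+; rest ⊤}
  B2:   IN={f:+; rest ⊤}   OUT={c:+, e:+, f:-; rest ⊤}
  B3:   IN=(all ⊤)   OUT={a:+; rest ⊤}

Merge at B1: IN[B1] = OUT[B0] = {a: ⊤, b: ⊤, c: ⊤, d: ⊤, e: ⊤, f: ⊤}
Applying B1's transfer function to that IN value gives OUT[B1] (row B1 above).

Answer: {a: ⊤, b: ⊤, c: ⊤, d: ⊤, e: ⊤, f: +}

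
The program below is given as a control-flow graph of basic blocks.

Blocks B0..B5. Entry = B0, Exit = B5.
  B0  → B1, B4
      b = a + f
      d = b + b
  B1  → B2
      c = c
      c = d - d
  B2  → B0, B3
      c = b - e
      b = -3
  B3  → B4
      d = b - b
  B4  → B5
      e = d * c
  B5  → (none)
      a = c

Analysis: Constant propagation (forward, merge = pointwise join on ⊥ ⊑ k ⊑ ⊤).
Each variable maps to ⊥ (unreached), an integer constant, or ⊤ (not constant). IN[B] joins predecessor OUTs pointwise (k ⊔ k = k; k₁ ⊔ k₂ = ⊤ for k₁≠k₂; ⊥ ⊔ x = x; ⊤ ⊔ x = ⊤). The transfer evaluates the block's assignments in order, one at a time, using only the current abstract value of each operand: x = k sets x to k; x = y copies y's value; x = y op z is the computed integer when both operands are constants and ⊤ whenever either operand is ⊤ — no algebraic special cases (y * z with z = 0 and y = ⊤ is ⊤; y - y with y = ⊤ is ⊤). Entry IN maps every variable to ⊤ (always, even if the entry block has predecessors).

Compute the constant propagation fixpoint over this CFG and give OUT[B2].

Answer: {a: ⊤, b: -3, c: ⊤, d: ⊤, e: ⊤, f: ⊤}

Trace:
Fixpoint table:
  B0:   IN=(all ⊤)   OUT=(all ⊤)
  B1:   IN=(all ⊤)   OUT=(all ⊤)
  B2:   IN=(all ⊤)   OUT={b:-3; rest ⊤}
  B3:   IN={b:-3; rest ⊤}   OUT={b:-3, d:0; rest ⊤}
  B4:   IN=(all ⊤)   OUT=(all ⊤)
  B5:   IN=(all ⊤)   OUT=(all ⊤)

Merge at B2: IN[B2] = OUT[B1] = {a: ⊤, b: ⊤, c: ⊤, d: ⊤, e: ⊤, f: ⊤}
Applying B2's transfer function to that IN value gives OUT[B2] (row B2 above).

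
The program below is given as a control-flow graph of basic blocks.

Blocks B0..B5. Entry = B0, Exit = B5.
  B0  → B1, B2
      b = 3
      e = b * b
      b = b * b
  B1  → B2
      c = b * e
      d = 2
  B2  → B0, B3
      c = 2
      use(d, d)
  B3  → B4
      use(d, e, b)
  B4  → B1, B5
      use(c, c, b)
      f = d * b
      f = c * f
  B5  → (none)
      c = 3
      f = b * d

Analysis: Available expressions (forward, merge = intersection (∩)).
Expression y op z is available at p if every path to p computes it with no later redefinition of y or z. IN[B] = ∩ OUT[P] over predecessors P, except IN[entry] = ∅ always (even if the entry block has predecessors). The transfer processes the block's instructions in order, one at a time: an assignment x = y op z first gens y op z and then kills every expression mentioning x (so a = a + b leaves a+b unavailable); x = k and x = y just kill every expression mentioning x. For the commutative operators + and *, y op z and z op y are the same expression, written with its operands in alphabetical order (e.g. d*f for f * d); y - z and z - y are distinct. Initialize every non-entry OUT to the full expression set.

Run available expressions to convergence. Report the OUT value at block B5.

Fixpoint table:
  B0:   IN={}   OUT={}
  B1:   IN={}   OUT={b*e}
  B2:   IN={}   OUT={}
  B3:   IN={}   OUT={}
  B4:   IN={}   OUT={b*d}
  B5:   IN={b*d}   OUT={b*d}

Merge at B5: IN[B5] = OUT[B4] = {b*d}
Applying B5's transfer function to that IN value gives OUT[B5] (row B5 above).

Answer: {b*d}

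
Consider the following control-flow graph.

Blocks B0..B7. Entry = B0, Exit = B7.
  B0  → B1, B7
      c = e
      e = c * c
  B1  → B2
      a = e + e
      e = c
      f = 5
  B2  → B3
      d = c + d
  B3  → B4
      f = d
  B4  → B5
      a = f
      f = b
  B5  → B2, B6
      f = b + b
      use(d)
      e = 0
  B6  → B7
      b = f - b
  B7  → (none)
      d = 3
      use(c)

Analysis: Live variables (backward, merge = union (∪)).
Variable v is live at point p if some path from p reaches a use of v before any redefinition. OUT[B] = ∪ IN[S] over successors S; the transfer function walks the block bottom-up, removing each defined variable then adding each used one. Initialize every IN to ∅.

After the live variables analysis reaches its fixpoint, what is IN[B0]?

Answer: {b, d, e}

Working:
Per-block solution:
  B0: | IN={b, d, e} | OUT={b, c, d, e}
  B1: | IN={b, c, d, e} | OUT={b, c, d}
  B2: | IN={b, c, d} | OUT={b, c, d}
  B3: | IN={b, c, d} | OUT={b, c, d, f}
  B4: | IN={b, c, d, f} | OUT={b, c, d}
  B5: | IN={b, c, d} | OUT={b, c, d, f}
  B6: | IN={b, c, f} | OUT={c}
  B7: | IN={c} | OUT={}

Merge at B0: OUT[B0] = IN[B1] ⊔ IN[B7] = {b, c, d, e}
Applying B0's transfer function to that OUT value gives IN[B0] (row B0 above).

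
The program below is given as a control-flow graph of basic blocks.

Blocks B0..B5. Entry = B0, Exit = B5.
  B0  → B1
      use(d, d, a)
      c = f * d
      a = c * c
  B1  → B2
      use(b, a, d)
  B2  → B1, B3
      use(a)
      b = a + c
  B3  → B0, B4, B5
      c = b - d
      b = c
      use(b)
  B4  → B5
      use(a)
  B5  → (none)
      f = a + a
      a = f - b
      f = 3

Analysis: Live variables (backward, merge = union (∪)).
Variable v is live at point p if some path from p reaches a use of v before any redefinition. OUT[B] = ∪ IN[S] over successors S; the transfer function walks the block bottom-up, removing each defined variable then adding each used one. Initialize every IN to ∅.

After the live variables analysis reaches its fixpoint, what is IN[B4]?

Fixpoint table:
  B0: | IN={a, b, d, f} | OUT={a, b, c, d, f}
  B1: | IN={a, b, c, d, f} | OUT={a, c, d, f}
  B2: | IN={a, c, d, f} | OUT={a, b, c, d, f}
  B3: | IN={a, b, d, f} | OUT={a, b, d, f}
  B4: | IN={a, b} | OUT={a, b}
  B5: | IN={a, b} | OUT={}

Merge at B4: OUT[B4] = IN[B5] = {a, b}
Applying B4's transfer function to that OUT value gives IN[B4] (row B4 above).

Answer: {a, b}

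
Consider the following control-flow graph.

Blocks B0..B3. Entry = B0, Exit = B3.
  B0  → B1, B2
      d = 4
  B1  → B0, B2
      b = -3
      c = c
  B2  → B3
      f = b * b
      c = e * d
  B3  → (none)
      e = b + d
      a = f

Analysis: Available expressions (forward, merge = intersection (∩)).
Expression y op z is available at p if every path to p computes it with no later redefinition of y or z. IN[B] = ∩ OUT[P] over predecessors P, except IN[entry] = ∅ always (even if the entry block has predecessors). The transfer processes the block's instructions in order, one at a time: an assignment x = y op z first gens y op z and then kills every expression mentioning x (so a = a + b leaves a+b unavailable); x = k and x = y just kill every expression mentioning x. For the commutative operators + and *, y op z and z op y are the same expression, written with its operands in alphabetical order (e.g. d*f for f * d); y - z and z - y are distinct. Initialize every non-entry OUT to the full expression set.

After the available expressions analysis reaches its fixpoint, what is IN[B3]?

Fixpoint table:
  B0: | IN={} | OUT={}
  B1: | IN={} | OUT={}
  B2: | IN={} | OUT={b*b, d*e}
  B3: | IN={b*b, d*e} | OUT={b*b, b+d}

Merge at B3: IN[B3] = OUT[B2] = {b*b, d*e}

Answer: {b*b, d*e}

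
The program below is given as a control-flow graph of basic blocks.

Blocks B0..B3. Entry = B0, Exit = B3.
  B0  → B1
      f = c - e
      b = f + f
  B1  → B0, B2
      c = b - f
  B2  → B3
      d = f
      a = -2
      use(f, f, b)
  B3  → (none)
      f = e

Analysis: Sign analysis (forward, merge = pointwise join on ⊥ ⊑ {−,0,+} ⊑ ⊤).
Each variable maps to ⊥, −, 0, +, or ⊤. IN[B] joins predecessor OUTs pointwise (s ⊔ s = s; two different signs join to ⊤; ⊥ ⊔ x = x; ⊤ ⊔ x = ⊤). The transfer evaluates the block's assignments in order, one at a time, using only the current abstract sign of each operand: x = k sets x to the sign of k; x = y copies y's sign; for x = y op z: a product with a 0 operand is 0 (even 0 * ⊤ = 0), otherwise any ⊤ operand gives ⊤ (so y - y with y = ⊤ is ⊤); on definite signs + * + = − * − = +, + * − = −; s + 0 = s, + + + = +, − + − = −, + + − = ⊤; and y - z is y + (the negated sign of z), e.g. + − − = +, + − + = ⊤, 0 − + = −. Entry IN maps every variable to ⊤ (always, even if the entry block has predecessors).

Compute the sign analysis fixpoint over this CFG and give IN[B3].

Answer: {a: -, b: ⊤, c: ⊤, d: ⊤, e: ⊤, f: ⊤}

Working:
Converged values:
  B0:  IN=(all ⊤)  OUT=(all ⊤)
  B1:  IN=(all ⊤)  OUT=(all ⊤)
  B2:  IN=(all ⊤)  OUT={a:-; rest ⊤}
  B3:  IN={a:-; rest ⊤}  OUT={a:-; rest ⊤}

Merge at B3: IN[B3] = OUT[B2] = {a: -, b: ⊤, c: ⊤, d: ⊤, e: ⊤, f: ⊤}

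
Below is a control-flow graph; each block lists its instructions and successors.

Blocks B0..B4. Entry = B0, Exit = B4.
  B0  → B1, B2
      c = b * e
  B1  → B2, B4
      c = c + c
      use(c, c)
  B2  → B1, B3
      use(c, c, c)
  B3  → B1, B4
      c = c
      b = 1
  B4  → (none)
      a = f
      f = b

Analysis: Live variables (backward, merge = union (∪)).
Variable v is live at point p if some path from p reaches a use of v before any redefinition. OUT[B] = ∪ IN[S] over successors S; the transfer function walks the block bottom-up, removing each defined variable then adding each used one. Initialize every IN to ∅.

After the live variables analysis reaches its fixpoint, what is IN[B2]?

Per-block solution:
  B0:  IN={b, e, f}  OUT={b, c, f}
  B1:  IN={b, c, f}  OUT={b, c, f}
  B2:  IN={b, c, f}  OUT={b, c, f}
  B3:  IN={c, f}  OUT={b, c, f}
  B4:  IN={b, f}  OUT={}

Merge at B2: OUT[B2] = IN[B1] ⊔ IN[B3] = {b, c, f}
Applying B2's transfer function to that OUT value gives IN[B2] (row B2 above).

Answer: {b, c, f}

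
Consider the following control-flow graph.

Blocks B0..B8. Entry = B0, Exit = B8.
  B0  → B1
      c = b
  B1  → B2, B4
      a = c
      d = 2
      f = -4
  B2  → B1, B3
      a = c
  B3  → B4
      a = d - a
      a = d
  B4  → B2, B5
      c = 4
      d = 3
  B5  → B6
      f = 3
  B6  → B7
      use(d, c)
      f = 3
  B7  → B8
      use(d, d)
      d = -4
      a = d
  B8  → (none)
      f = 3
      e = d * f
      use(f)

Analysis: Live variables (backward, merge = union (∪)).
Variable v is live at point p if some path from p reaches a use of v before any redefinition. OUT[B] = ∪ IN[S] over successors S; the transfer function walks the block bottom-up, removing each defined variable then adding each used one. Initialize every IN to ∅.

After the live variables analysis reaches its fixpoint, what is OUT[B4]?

Fixpoint table:
  B0:   IN={b}   OUT={c}
  B1:   IN={c}   OUT={c, d}
  B2:   IN={c, d}   OUT={a, c, d}
  B3:   IN={a, d}   OUT={}
  B4:   IN={}   OUT={c, d}
  B5:   IN={c, d}   OUT={c, d}
  B6:   IN={c, d}   OUT={d}
  B7:   IN={d}   OUT={d}
  B8:   IN={d}   OUT={}

Merge at B4: OUT[B4] = IN[B2] ⊔ IN[B5] = {c, d}

Answer: {c, d}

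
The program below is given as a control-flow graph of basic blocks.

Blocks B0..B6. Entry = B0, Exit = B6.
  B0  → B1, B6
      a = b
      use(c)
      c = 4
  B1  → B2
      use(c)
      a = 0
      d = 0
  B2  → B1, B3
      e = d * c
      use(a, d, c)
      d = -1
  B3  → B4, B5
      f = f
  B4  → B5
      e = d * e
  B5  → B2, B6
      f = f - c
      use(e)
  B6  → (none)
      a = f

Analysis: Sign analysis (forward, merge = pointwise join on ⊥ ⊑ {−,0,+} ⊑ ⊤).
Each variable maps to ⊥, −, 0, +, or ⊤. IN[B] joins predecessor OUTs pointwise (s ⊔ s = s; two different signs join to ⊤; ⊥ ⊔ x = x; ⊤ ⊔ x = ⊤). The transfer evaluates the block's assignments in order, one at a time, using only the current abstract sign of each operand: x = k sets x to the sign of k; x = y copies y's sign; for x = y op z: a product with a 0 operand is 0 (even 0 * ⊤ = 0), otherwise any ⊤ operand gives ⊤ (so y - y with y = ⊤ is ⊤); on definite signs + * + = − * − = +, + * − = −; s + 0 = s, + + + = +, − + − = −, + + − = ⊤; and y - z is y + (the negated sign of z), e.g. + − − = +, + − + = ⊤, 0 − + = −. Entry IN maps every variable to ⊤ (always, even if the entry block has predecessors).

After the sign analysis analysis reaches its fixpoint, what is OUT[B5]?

Converged values:
  B0:   IN=(all ⊤)   OUT={c:+; rest ⊤}
  B1:   IN={c:+; rest ⊤}   OUT={a:0, c:+, d:0; rest ⊤}
  B2:   IN={a:0, c:+; rest ⊤}   OUT={a:0, c:+, d:-; rest ⊤}
  B3:   IN={a:0, c:+, d:-; rest ⊤}   OUT={a:0, c:+, d:-; rest ⊤}
  B4:   IN={a:0, c:+, d:-; rest ⊤}   OUT={a:0, c:+, d:-; rest ⊤}
  B5:   IN={a:0, c:+, d:-; rest ⊤}   OUT={a:0, c:+, d:-; rest ⊤}
  B6:   IN={c:+; rest ⊤}   OUT={c:+; rest ⊤}

Merge at B5: IN[B5] = OUT[B3] ⊔ OUT[B4] = {a: 0, b: ⊤, c: +, d: -, e: ⊤, f: ⊤}
Applying B5's transfer function to that IN value gives OUT[B5] (row B5 above).

Answer: {a: 0, b: ⊤, c: +, d: -, e: ⊤, f: ⊤}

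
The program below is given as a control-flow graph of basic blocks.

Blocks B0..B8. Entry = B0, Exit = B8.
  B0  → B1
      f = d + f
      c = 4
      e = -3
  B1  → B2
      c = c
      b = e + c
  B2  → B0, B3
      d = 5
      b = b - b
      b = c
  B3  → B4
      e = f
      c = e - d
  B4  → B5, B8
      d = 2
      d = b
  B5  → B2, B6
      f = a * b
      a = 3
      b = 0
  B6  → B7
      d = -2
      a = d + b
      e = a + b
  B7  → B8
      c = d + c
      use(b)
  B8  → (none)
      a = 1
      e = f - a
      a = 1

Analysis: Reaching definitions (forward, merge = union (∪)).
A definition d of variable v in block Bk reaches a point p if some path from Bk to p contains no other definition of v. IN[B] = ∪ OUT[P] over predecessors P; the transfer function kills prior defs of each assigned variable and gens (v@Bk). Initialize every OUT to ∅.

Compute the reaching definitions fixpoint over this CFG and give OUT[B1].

Answer: {a@B5, b@B1, c@B1, d@B2, e@B0, f@B0}

Working:
Per-block solution:
  B0:  IN={a@B5, b@B2, c@B1, c@B3, d@B2, e@B0, e@B3, f@B0, f@B5}  OUT={a@B5, b@B2, c@B0, d@B2, e@B0, f@B0}
  B1:  IN={a@B5, b@B2, c@B0, d@B2, e@B0, f@B0}  OUT={a@B5, b@B1, c@B1, d@B2, e@B0, f@B0}
  B2:  IN={a@B5, b@B1, b@B5, c@B1, c@B3, d@B2, d@B4, e@B0, e@B3, f@B0, f@B5}  OUT={a@B5, b@B2, c@B1, c@B3, d@B2, e@B0, e@B3, f@B0, f@B5}
  B3:  IN={a@B5, b@B2, c@B1, c@B3, d@B2, e@B0, e@B3, f@B0, f@B5}  OUT={a@B5, b@B2, c@B3, d@B2, e@B3, f@B0, f@B5}
  B4:  IN={a@B5, b@B2, c@B3, d@B2, e@B3, f@B0, f@B5}  OUT={a@B5, b@B2, c@B3, d@B4, e@B3, f@B0, f@B5}
  B5:  IN={a@B5, b@B2, c@B3, d@B4, e@B3, f@B0, f@B5}  OUT={a@B5, b@B5, c@B3, d@B4, e@B3, f@B5}
  B6:  IN={a@B5, b@B5, c@B3, d@B4, e@B3, f@B5}  OUT={a@B6, b@B5, c@B3, d@B6, e@B6, f@B5}
  B7:  IN={a@B6, b@B5, c@B3, d@B6, e@B6, f@B5}  OUT={a@B6, b@B5, c@B7, d@B6, e@B6, f@B5}
  B8:  IN={a@B5, a@B6, b@B2, b@B5, c@B3, c@B7, d@B4, d@B6, e@B3, e@B6, f@B0, f@B5}  OUT={a@B8, b@B2, b@B5, c@B3, c@B7, d@B4, d@B6, e@B8, f@B0, f@B5}

Merge at B1: IN[B1] = OUT[B0] = {a@B5, b@B2, c@B0, d@B2, e@B0, f@B0}
Applying B1's transfer function to that IN value gives OUT[B1] (row B1 above).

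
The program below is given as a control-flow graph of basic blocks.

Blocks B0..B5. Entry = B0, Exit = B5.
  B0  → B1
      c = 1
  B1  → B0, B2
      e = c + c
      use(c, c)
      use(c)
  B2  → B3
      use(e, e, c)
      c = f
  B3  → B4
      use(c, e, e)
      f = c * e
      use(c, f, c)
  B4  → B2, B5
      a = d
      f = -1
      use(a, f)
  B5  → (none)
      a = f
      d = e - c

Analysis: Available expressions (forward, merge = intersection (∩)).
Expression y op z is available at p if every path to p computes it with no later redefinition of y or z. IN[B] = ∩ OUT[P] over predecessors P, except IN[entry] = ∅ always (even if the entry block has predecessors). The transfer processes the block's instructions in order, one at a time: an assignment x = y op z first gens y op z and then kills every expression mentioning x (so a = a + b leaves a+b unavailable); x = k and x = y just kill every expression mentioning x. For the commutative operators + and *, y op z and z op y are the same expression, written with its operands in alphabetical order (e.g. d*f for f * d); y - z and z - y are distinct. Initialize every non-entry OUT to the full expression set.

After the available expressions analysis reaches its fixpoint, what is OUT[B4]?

Answer: {c*e}

Working:
Converged values:
  B0:  IN={}  OUT={}
  B1:  IN={}  OUT={c+c}
  B2:  IN={}  OUT={}
  B3:  IN={}  OUT={c*e}
  B4:  IN={c*e}  OUT={c*e}
  B5:  IN={c*e}  OUT={c*e, e-c}

Merge at B4: IN[B4] = OUT[B3] = {c*e}
Applying B4's transfer function to that IN value gives OUT[B4] (row B4 above).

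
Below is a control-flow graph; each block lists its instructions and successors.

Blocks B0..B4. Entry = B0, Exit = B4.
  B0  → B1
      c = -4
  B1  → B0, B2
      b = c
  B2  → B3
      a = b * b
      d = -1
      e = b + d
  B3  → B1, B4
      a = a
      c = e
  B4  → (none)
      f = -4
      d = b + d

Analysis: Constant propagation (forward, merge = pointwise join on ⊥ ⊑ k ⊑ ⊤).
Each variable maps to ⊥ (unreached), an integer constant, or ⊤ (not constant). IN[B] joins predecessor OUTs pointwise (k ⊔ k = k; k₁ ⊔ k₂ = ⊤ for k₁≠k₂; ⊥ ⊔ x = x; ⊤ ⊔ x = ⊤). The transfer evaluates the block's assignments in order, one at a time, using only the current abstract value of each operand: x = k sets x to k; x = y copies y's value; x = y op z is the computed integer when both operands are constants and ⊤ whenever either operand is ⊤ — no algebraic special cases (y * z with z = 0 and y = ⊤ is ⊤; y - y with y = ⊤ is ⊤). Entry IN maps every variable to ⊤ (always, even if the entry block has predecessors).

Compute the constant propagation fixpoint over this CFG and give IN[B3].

Fixpoint table:
  B0:   IN=(all ⊤)   OUT={c:-4; rest ⊤}
  B1:   IN=(all ⊤)   OUT=(all ⊤)
  B2:   IN=(all ⊤)   OUT={d:-1; rest ⊤}
  B3:   IN={d:-1; rest ⊤}   OUT={d:-1; rest ⊤}
  B4:   IN={d:-1; rest ⊤}   OUT={f:-4; rest ⊤}

Merge at B3: IN[B3] = OUT[B2] = {a: ⊤, b: ⊤, c: ⊤, d: -1, e: ⊤, f: ⊤}

Answer: {a: ⊤, b: ⊤, c: ⊤, d: -1, e: ⊤, f: ⊤}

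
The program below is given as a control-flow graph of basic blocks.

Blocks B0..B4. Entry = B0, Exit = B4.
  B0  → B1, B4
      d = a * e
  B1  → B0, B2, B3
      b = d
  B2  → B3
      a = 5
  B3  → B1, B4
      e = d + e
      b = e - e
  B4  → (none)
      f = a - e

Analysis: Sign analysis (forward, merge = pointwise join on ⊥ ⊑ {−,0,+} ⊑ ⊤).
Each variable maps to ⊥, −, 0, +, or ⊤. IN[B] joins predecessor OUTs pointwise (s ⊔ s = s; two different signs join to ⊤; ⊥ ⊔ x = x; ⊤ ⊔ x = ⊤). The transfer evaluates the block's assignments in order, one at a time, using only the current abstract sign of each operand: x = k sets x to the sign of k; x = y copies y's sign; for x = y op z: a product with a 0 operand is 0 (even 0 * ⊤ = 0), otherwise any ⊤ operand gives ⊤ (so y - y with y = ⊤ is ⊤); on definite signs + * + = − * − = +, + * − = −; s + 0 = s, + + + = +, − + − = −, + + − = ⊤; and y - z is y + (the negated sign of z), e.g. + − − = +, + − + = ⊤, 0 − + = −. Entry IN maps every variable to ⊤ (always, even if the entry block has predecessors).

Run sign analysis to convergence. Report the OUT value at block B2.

Converged values:
  B0: | IN=(all ⊤) | OUT=(all ⊤)
  B1: | IN=(all ⊤) | OUT=(all ⊤)
  B2: | IN=(all ⊤) | OUT={a:+; rest ⊤}
  B3: | IN=(all ⊤) | OUT=(all ⊤)
  B4: | IN=(all ⊤) | OUT=(all ⊤)

Merge at B2: IN[B2] = OUT[B1] = {a: ⊤, b: ⊤, c: ⊤, d: ⊤, e: ⊤, f: ⊤}
Applying B2's transfer function to that IN value gives OUT[B2] (row B2 above).

Answer: {a: +, b: ⊤, c: ⊤, d: ⊤, e: ⊤, f: ⊤}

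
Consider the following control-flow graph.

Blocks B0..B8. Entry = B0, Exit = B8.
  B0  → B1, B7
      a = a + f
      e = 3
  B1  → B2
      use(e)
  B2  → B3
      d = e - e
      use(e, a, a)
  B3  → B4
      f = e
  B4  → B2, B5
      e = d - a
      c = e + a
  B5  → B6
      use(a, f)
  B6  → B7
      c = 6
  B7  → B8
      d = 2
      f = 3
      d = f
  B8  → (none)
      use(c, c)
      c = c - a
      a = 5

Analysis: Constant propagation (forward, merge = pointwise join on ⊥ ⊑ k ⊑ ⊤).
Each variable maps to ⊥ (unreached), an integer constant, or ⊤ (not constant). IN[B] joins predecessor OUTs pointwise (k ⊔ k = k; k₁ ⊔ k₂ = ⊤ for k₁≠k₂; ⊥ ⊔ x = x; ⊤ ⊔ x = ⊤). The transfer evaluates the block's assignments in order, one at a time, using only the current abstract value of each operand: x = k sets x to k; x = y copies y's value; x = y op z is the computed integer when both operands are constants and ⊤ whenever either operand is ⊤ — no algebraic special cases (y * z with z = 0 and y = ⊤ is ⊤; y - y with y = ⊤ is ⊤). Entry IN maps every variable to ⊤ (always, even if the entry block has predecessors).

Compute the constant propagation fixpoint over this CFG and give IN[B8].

Converged values:
  B0:  IN=(all ⊤)  OUT={e:3; rest ⊤}
  B1:  IN={e:3; rest ⊤}  OUT={e:3; rest ⊤}
  B2:  IN=(all ⊤)  OUT=(all ⊤)
  B3:  IN=(all ⊤)  OUT=(all ⊤)
  B4:  IN=(all ⊤)  OUT=(all ⊤)
  B5:  IN=(all ⊤)  OUT=(all ⊤)
  B6:  IN=(all ⊤)  OUT={c:6; rest ⊤}
  B7:  IN=(all ⊤)  OUT={d:3, f:3; rest ⊤}
  B8:  IN={d:3, f:3; rest ⊤}  OUT={a:5, d:3, f:3; rest ⊤}

Merge at B8: IN[B8] = OUT[B7] = {a: ⊤, b: ⊤, c: ⊤, d: 3, e: ⊤, f: 3}

Answer: {a: ⊤, b: ⊤, c: ⊤, d: 3, e: ⊤, f: 3}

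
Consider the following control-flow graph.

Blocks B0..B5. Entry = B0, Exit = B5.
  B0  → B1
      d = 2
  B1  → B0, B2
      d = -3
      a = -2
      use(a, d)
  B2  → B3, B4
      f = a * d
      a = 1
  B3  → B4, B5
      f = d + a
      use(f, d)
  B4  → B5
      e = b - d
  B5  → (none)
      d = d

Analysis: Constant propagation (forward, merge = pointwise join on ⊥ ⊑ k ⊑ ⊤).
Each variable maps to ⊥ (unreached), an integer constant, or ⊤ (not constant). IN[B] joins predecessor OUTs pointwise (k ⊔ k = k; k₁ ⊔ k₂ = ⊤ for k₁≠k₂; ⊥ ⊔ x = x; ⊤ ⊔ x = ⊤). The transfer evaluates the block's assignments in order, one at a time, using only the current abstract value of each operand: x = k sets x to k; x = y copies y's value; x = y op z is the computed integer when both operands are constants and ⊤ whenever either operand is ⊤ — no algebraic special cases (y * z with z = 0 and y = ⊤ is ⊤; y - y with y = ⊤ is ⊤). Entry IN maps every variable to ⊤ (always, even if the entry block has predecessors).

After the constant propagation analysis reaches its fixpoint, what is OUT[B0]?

Answer: {a: ⊤, b: ⊤, c: ⊤, d: 2, e: ⊤, f: ⊤}

Trace:
Per-block solution:
  B0: | IN=(all ⊤) | OUT={d:2; rest ⊤}
  B1: | IN={d:2; rest ⊤} | OUT={a:-2, d:-3; rest ⊤}
  B2: | IN={a:-2, d:-3; rest ⊤} | OUT={a:1, d:-3, f:6; rest ⊤}
  B3: | IN={a:1, d:-3, f:6; rest ⊤} | OUT={a:1, d:-3, f:-2; rest ⊤}
  B4: | IN={a:1, d:-3; rest ⊤} | OUT={a:1, d:-3; rest ⊤}
  B5: | IN={a:1, d:-3; rest ⊤} | OUT={a:1, d:-3; rest ⊤}

Merge at B0 (entry node, so the boundary value (all ⊤) is joined with the incoming edge(s)): IN[B0] = (all ⊤) ⊔ OUT[B1] = {a: ⊤, b: ⊤, c: ⊤, d: ⊤, e: ⊤, f: ⊤}
Applying B0's transfer function to that IN value gives OUT[B0] (row B0 above).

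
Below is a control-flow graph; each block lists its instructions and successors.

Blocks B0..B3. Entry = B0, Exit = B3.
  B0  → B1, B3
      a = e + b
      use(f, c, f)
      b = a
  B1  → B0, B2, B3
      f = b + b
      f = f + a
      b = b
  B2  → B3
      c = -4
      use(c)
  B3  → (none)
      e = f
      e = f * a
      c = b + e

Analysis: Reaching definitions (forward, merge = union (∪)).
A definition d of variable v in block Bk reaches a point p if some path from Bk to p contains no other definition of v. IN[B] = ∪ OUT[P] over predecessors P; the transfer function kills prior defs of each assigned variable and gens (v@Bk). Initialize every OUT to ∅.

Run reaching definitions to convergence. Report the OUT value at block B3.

Fixpoint table:
  B0:  IN={a@B0, b@B1, f@B1}  OUT={a@B0, b@B0, f@B1}
  B1:  IN={a@B0, b@B0, f@B1}  OUT={a@B0, b@B1, f@B1}
  B2:  IN={a@B0, b@B1, f@B1}  OUT={a@B0, b@B1, c@B2, f@B1}
  B3:  IN={a@B0, b@B0, b@B1, c@B2, f@B1}  OUT={a@B0, b@B0, b@B1, c@B3, e@B3, f@B1}

Merge at B3: IN[B3] = OUT[B0] ⊔ OUT[B1] ⊔ OUT[B2] = {a@B0, b@B0, b@B1, c@B2, f@B1}
Applying B3's transfer function to that IN value gives OUT[B3] (row B3 above).

Answer: {a@B0, b@B0, b@B1, c@B3, e@B3, f@B1}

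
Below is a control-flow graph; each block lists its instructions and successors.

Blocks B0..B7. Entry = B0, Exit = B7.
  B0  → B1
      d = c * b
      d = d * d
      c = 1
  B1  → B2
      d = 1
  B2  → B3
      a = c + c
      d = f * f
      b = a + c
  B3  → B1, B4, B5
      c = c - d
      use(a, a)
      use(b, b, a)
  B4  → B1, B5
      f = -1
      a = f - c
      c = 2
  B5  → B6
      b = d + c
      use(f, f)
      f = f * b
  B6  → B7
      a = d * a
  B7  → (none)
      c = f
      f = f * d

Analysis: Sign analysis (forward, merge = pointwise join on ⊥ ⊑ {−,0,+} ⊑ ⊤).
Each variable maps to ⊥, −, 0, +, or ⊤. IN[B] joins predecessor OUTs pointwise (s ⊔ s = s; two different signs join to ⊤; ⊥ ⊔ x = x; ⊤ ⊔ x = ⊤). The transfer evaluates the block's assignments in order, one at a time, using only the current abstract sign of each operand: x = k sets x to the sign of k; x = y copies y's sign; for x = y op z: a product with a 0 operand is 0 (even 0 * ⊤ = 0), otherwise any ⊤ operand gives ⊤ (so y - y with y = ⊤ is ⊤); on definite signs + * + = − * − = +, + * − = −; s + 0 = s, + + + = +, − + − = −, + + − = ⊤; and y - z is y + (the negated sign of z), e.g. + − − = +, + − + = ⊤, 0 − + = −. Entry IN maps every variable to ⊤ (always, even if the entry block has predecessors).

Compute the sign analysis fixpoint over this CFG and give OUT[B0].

Answer: {a: ⊤, b: ⊤, c: +, d: ⊤, e: ⊤, f: ⊤}

Working:
Fixpoint table:
  B0:   IN=(all ⊤)   OUT={c:+; rest ⊤}
  B1:   IN=(all ⊤)   OUT={d:+; rest ⊤}
  B2:   IN={d:+; rest ⊤}   OUT=(all ⊤)
  B3:   IN=(all ⊤)   OUT=(all ⊤)
  B4:   IN=(all ⊤)   OUT={c:+, f:-; rest ⊤}
  B5:   IN=(all ⊤)   OUT=(all ⊤)
  B6:   IN=(all ⊤)   OUT=(all ⊤)
  B7:   IN=(all ⊤)   OUT=(all ⊤)

B0 is the boundary node: IN[B0] = {a: ⊤, b: ⊤, c: ⊤, d: ⊤, e: ⊤, f: ⊤}
Applying B0's transfer function to that IN value gives OUT[B0] (row B0 above).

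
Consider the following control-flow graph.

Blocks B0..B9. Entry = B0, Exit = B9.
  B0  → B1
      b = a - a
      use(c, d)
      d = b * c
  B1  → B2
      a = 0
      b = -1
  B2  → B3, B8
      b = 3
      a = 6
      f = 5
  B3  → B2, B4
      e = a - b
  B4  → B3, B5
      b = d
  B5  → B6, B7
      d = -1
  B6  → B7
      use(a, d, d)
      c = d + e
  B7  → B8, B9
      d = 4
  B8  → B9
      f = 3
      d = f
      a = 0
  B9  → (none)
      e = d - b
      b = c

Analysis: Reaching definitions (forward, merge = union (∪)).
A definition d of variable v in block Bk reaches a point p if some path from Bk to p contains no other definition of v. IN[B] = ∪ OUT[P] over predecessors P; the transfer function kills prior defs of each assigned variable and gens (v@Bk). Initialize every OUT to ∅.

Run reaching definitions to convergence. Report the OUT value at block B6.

Answer: {a@B2, b@B4, c@B6, d@B5, e@B3, f@B2}

Working:
Per-block solution:
  B0:  IN={}  OUT={b@B0, d@B0}
  B1:  IN={b@B0, d@B0}  OUT={a@B1, b@B1, d@B0}
  B2:  IN={a@B1, a@B2, b@B1, b@B2, b@B4, d@B0, e@B3, f@B2}  OUT={a@B2, b@B2, d@B0, e@B3, f@B2}
  B3:  IN={a@B2, b@B2, b@B4, d@B0, e@B3, f@B2}  OUT={a@B2, b@B2, b@B4, d@B0, e@B3, f@B2}
  B4:  IN={a@B2, b@B2, b@B4, d@B0, e@B3, f@B2}  OUT={a@B2, b@B4, d@B0, e@B3, f@B2}
  B5:  IN={a@B2, b@B4, d@B0, e@B3, f@B2}  OUT={a@B2, b@B4, d@B5, e@B3, f@B2}
  B6:  IN={a@B2, b@B4, d@B5, e@B3, f@B2}  OUT={a@B2, b@B4, c@B6, d@B5, e@B3, f@B2}
  B7:  IN={a@B2, b@B4, c@B6, d@B5, e@B3, f@B2}  OUT={a@B2, b@B4, c@B6, d@B7, e@B3, f@B2}
  B8:  IN={a@B2, b@B2, b@B4, c@B6, d@B0, d@B7, e@B3, f@B2}  OUT={a@B8, b@B2, b@B4, c@B6, d@B8, e@B3, f@B8}
  B9:  IN={a@B2, a@B8, b@B2, b@B4, c@B6, d@B7, d@B8, e@B3, f@B2, f@B8}  OUT={a@B2, a@B8, b@B9, c@B6, d@B7, d@B8, e@B9, f@B2, f@B8}

Merge at B6: IN[B6] = OUT[B5] = {a@B2, b@B4, d@B5, e@B3, f@B2}
Applying B6's transfer function to that IN value gives OUT[B6] (row B6 above).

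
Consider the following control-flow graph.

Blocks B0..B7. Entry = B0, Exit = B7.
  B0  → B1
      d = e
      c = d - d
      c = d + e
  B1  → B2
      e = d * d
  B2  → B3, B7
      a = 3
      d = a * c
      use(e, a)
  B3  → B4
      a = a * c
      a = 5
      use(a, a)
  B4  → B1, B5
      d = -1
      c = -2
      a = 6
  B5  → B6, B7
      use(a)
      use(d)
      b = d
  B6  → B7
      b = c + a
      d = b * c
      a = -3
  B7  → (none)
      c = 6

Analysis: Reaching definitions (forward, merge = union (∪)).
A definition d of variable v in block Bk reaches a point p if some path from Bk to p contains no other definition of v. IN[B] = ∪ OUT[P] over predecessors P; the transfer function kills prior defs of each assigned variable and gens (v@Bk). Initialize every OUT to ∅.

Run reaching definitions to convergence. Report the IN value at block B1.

Fixpoint table:
  B0:  IN={}  OUT={c@B0, d@B0}
  B1:  IN={a@B4, c@B0, c@B4, d@B0, d@B4, e@B1}  OUT={a@B4, c@B0, c@B4, d@B0, d@B4, e@B1}
  B2:  IN={a@B4, c@B0, c@B4, d@B0, d@B4, e@B1}  OUT={a@B2, c@B0, c@B4, d@B2, e@B1}
  B3:  IN={a@B2, c@B0, c@B4, d@B2, e@B1}  OUT={a@B3, c@B0, c@B4, d@B2, e@B1}
  B4:  IN={a@B3, c@B0, c@B4, d@B2, e@B1}  OUT={a@B4, c@B4, d@B4, e@B1}
  B5:  IN={a@B4, c@B4, d@B4, e@B1}  OUT={a@B4, b@B5, c@B4, d@B4, e@B1}
  B6:  IN={a@B4, b@B5, c@B4, d@B4, e@B1}  OUT={a@B6, b@B6, c@B4, d@B6, e@B1}
  B7:  IN={a@B2, a@B4, a@B6, b@B5, b@B6, c@B0, c@B4, d@B2, d@B4, d@B6, e@B1}  OUT={a@B2, a@B4, a@B6, b@B5, b@B6, c@B7, d@B2, d@B4, d@B6, e@B1}

Merge at B1: IN[B1] = OUT[B0] ⊔ OUT[B4] = {a@B4, c@B0, c@B4, d@B0, d@B4, e@B1}

Answer: {a@B4, c@B0, c@B4, d@B0, d@B4, e@B1}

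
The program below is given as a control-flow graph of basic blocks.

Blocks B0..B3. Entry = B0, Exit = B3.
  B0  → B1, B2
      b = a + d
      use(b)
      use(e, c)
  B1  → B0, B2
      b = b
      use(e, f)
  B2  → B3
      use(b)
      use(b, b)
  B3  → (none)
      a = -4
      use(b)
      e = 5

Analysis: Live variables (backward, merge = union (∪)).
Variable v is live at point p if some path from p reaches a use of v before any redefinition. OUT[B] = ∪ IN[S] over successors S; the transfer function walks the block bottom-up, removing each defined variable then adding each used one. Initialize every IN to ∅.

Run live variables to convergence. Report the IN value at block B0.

Answer: {a, c, d, e, f}

Working:
Per-block solution:
  B0:  IN={a, c, d, e, f}  OUT={a, b, c, d, e, f}
  B1:  IN={a, b, c, d, e, f}  OUT={a, b, c, d, e, f}
  B2:  IN={b}  OUT={b}
  B3:  IN={b}  OUT={}

Merge at B0: OUT[B0] = IN[B1] ⊔ IN[B2] = {a, b, c, d, e, f}
Applying B0's transfer function to that OUT value gives IN[B0] (row B0 above).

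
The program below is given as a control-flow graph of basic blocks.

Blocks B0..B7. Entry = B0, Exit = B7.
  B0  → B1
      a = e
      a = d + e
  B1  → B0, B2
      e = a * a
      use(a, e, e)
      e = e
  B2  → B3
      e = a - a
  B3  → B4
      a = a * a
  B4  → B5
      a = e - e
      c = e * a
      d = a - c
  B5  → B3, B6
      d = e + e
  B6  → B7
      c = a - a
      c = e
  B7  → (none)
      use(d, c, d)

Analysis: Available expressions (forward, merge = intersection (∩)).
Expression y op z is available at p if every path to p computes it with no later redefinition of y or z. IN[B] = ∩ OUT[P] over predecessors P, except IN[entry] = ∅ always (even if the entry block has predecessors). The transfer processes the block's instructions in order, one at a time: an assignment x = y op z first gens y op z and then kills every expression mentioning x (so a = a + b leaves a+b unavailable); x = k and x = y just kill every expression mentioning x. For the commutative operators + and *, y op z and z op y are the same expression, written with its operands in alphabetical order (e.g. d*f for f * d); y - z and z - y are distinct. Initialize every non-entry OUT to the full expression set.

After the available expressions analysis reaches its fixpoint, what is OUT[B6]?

Converged values:
  B0:  IN={}  OUT={d+e}
  B1:  IN={d+e}  OUT={a*a}
  B2:  IN={a*a}  OUT={a*a, a-a}
  B3:  IN={}  OUT={}
  B4:  IN={}  OUT={a*e, a-c, e-e}
  B5:  IN={a*e, a-c, e-e}  OUT={a*e, a-c, e+e, e-e}
  B6:  IN={a*e, a-c, e+e, e-e}  OUT={a*e, a-a, e+e, e-e}
  B7:  IN={a*e, a-a, e+e, e-e}  OUT={a*e, a-a, e+e, e-e}

Merge at B6: IN[B6] = OUT[B5] = {a*e, a-c, e+e, e-e}
Applying B6's transfer function to that IN value gives OUT[B6] (row B6 above).

Answer: {a*e, a-a, e+e, e-e}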